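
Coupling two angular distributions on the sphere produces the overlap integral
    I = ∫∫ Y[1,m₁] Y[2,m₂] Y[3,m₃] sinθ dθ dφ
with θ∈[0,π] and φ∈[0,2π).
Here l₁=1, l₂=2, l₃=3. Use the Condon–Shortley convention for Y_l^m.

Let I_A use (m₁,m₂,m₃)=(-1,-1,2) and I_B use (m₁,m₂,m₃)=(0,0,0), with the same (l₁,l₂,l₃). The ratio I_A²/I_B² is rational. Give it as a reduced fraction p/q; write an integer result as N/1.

10/9

l's match ⇒ only the (l;m) 3-j factors differ between A and B.
A: triangle coeff Δ(1,2,3) = 1/105; Σ_t [0,0]: t=0:+1/12 = 1/12; (3j)²=2/21 [(1 2 3; -1 -1 2)], sign=-1
B: triangle coeff Δ(1,2,3) = 1/105; Σ_t [0,0]: t=0:+1/4 = 1/4; (3j)²=3/35 [(1 2 3; 0 0 0)], sign=-1
I_A²/I_B² = (2/21)/(3/35) = 10/9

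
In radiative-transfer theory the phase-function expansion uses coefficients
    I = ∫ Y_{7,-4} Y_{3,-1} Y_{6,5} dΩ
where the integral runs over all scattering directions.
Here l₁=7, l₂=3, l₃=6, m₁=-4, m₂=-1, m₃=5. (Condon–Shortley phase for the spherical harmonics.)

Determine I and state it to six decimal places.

Rules hold: Σm=0, L=16 even, 4≤6≤10.
N = 15·7·13 = 1365
Δ = 4!·10!·2!/17! = 1/2042040
Racah Σ t=1..3: t=1:−1/207360 t=2:+1/57600 t=3:−1/207360 = 1/129600
⇒ 3j(7 3 6; 0 0 0)² = 168/12155, sgn +1
Racah Σ t=1..2: t=1:−1/21772800 t=2:+1/2903040 = 13/43545600
⇒ 3j(7 3 6; -4 -1 5)² = 143/7140, sgn -1
4πI² = N·(3j₀)²·(3jₘ)² = 546/1445
I = -1·√(0.377855/4π) = -0.17340334

-0.173403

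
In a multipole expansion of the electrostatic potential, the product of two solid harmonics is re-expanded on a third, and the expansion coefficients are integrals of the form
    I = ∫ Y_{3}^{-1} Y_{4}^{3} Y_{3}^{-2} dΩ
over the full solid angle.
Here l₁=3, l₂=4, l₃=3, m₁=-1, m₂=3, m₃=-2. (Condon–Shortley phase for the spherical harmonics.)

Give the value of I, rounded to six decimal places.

-0.095955

Rules hold: Σm=0, L=10 even, 1≤3≤7.
N = 7·9·7 = 441
Δ = 4!·2!·4!/11! = 1/34650
Racah Σ t=1..3: t=1:−1/72 t=2:+1/16 t=3:−1/72 = 5/144
⇒ 3j(3 4 3; 0 0 0)² = 2/77, sgn -1
Racah Σ t=3..4: t=3:−1/144 t=4:+1/288 = -1/288
⇒ 3j(3 4 3; -1 3 -2)² = 1/99, sgn +1
4πI² = N·(3j₀)²·(3jₘ)² = 14/121
I = -1·√(0.115702/4π) = -0.09595473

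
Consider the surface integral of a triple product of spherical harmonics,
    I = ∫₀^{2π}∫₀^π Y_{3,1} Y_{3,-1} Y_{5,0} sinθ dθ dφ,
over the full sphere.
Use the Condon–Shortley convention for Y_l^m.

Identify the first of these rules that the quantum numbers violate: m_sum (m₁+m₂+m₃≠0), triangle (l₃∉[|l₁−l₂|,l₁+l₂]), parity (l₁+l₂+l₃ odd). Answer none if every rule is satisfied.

parity

m₁+m₂+m₃ = 1 − 1 + 0 = 0  ✓
triangle: |3−3|=0 ≤ l₃=5 ≤ 3+3=6  ✓
parity: l₁+l₂+l₃ = 11 is odd  ✗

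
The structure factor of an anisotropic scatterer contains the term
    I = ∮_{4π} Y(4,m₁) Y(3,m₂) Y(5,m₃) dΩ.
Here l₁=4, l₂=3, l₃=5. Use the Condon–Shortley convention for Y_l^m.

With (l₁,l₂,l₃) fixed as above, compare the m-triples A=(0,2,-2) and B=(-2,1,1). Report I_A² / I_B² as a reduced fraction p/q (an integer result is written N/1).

l's match ⇒ only the (l;m) 3-j factors differ between A and B.
A: triangle coeff Δ(4,3,5) = 1/180180; Σ_t [1,2]: t=1:−1/864 t=2:+1/576 = 1/1728; (3j)²=5/1287 [(4 3 5; 0 2 -2)], sign=-1
B: triangle coeff Δ(4,3,5) = 1/180180; Σ_t [0,2]: t=0:+1/34560 t=1:−1/720 t=2:+1/384 = 43/34560; (3j)²=1849/180180 [(4 3 5; -2 1 1)], sign=+1
I_A²/I_B² = (5/1287)/(1849/180180) = 700/1849

700/1849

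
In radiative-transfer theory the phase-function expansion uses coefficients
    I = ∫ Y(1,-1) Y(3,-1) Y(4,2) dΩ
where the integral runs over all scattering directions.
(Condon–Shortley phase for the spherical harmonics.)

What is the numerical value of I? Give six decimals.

m-sum 0 ✓  L=8 even ✓  2≤4≤4 ✓
Π(2lᵢ+1) = 3×7×9 = 189
triangle coeff Δ(1,3,4) = 1/252
Σ_t [0,0]: t=0:+1/36 = 1/36
(3j)²=4/63 [(1 3 4; 0 0 0)], sign=+1
Σ_t [0,0]: t=0:+1/96 = 1/96
(3j)²=5/84 [(1 3 4; -1 -1 2)], sign=+1
⇒ 4πI² = 5/7
I = (+1)√(5/7/(4π)) = 0.23841361

0.238414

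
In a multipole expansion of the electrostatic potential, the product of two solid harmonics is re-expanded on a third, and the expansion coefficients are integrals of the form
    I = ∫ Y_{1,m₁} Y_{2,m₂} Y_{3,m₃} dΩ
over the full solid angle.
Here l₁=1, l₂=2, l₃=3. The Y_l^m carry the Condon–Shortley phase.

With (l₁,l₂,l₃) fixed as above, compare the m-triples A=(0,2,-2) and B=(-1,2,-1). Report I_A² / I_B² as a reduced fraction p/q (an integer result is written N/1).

Same 1,2,3: normalisation and zero-m 3j drop out of the ratio.
A: Δ: 0! 2! 4! / 7! → 1/105; sum: t=0:+1/24 = 1/24; 3j²(1 2 3; 0 2 -2) = Δ·Π!·Σ² = 1/21  (sign -1)
B: Δ: 0! 2! 4! / 7! → 1/105; sum: t=0:+1/48 = 1/48; 3j²(1 2 3; -1 2 -1) = Δ·Π!·Σ² = 1/105  (sign +1)
I_A²/I_B² = (1/21)/(1/105) = 5/1

5/1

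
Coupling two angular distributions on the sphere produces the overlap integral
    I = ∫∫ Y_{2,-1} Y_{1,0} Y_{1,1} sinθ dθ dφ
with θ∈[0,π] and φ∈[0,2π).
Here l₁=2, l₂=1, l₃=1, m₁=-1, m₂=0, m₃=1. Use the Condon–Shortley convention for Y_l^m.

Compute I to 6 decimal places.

Checks pass: Σm=0; 4 even; l₃=1∈[1,3].
(2·2+1)(2·1+1)(2·1+1) = 45
Δ: 2! 2! 0! / 5! → 1/30
sum: t=1:−1/1 = -1/1
3j²(2 1 1; 0 0 0) = Δ·Π!·Σ² = 2/15  (sign +1)
sum: t=1:−1/2 = -1/2
3j²(2 1 1; -1 0 1) = Δ·Π!·Σ² = 1/10  (sign -1)
combine: 4πI² = 45·2/15·1/10 = 3/5
take √, sign -1: I = -0.21850969

-0.218510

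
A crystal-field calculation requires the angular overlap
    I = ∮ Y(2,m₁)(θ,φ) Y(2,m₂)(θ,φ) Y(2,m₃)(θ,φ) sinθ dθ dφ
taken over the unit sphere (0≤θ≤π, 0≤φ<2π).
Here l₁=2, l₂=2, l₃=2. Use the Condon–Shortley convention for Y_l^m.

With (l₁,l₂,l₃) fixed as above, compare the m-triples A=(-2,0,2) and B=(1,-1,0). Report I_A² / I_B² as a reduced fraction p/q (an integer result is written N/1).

4/1

Shared (l₁,l₂,l₃)=(2,2,2): N and (l;000)² cancel in I_A²/I_B².
A: Δ = 2!·2!·2!/7! = 1/630; Racah Σ t=2..2: t=2:+1/8 = 1/8; ⇒ 3j(2 2 2; -2 0 2)² = 2/35, sgn +1
B: Δ = 2!·2!·2!/7! = 1/630; Racah Σ t=0..1: t=0:+1/2 t=1:−1/4 = 1/4; ⇒ 3j(2 2 2; 1 -1 0)² = 1/70, sgn +1
I_A²/I_B² = (2/35)/(1/70) = 4/1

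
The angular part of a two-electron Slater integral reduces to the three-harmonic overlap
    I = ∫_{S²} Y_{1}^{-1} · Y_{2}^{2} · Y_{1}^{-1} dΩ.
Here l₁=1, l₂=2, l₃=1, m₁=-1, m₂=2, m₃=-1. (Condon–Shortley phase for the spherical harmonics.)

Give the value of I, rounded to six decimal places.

Rules hold: Σm=0, L=4 even, 1≤1≤3.
N = 3·5·3 = 45
Δ = 2!·0!·2!/5! = 1/30
Racah Σ t=1..1: t=1:−1/1 = -1/1
⇒ 3j(1 2 1; 0 0 0)² = 2/15, sgn +1
Racah Σ t=2..2: t=2:+1/4 = 1/4
⇒ 3j(1 2 1; -1 2 -1)² = 1/5, sgn +1
4πI² = N·(3j₀)²·(3jₘ)² = 6/5
I = +1·√(1.2/4π) = 0.30901936

0.309019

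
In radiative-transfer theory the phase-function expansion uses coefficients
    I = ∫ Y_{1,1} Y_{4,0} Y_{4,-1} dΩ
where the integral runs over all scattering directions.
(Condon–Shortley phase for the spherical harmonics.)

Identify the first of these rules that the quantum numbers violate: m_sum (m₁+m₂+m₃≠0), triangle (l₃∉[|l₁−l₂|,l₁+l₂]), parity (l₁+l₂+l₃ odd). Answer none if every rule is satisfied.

parity

azimuthal sum: 1 + 0 − 1 = 0  ✓
3 ≤ 4 ≤ 5 (triangle on l)  ✓
L = 1 + 4 + 4 = 9 (odd)  ✗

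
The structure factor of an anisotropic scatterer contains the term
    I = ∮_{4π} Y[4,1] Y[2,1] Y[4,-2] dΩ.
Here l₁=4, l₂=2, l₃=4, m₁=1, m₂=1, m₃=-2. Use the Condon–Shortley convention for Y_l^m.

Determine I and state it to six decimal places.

0.127700

Checks pass: Σm=0; 10 even; l₃=4∈[2,6].
(2·4+1)(2·2+1)(2·4+1) = 405
Δ: 2! 6! 2! / 11! → 1/13860
sum: t=0:+1/192 t=1:−1/36 t=2:+1/192 = -5/288
3j²(4 2 4; 0 0 0) = Δ·Π!·Σ² = 20/693  (sign -1)
sum: t=1:−1/96 t=2:+1/240 = -1/160
3j²(4 2 4; 1 1 -2) = Δ·Π!·Σ² = 27/1540  (sign -1)
combine: 4πI² = 405·20/693·27/1540 = 1215/5929
take √, sign +1: I = 0.12770047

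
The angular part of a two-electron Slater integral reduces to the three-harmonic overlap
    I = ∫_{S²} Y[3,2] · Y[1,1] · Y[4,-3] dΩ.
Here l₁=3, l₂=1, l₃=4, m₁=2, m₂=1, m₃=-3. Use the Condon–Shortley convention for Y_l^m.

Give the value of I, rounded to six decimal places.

m-sum 0 ✓  L=8 even ✓  2≤4≤4 ✓
Π(2lᵢ+1) = 7×3×9 = 189
triangle coeff Δ(3,1,4) = 1/252
Σ_t [0,0]: t=0:+1/36 = 1/36
(3j)²=4/63 [(3 1 4; 0 0 0)], sign=+1
Σ_t [0,0]: t=0:+1/240 = 1/240
(3j)²=1/12 [(3 1 4; 2 1 -3)], sign=-1
⇒ 4πI² = 1/1
I = (-1)√(1/1/(4π)) = -0.28209479

-0.282095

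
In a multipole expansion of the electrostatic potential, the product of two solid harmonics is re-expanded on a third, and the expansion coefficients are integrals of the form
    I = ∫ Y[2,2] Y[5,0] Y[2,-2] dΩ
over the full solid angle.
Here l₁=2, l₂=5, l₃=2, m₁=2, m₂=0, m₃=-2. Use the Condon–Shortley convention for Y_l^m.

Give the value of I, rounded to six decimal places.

0.000000

|2−5|≤2≤2+5 violated ⇒ I = 0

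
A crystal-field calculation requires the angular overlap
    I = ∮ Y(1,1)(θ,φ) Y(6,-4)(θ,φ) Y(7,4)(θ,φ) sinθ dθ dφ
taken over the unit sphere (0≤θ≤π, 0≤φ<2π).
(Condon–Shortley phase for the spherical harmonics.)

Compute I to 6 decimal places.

Σmᵢ = 1 ≠ 0, so the φ-integral vanishes; I = 0

0.000000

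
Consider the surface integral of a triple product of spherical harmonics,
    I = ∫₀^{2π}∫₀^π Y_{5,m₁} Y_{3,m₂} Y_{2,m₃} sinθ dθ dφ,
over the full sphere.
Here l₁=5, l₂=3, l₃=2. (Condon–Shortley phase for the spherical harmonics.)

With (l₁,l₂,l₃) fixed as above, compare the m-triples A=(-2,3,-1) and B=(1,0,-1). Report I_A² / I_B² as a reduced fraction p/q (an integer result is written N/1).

l's match ⇒ only the (l;m) 3-j factors differ between A and B.
A: triangle coeff Δ(5,3,2) = 1/2310; Σ_t [6,6]: t=6:+1/4320 = 1/4320; (3j)²=1/330 [(5 3 2; -2 3 -1)], sign=-1
B: triangle coeff Δ(5,3,2) = 1/2310; Σ_t [3,3]: t=3:−1/216 = -1/216; (3j)²=8/231 [(5 3 2; 1 0 -1)], sign=+1
I_A²/I_B² = (1/330)/(8/231) = 7/80

7/80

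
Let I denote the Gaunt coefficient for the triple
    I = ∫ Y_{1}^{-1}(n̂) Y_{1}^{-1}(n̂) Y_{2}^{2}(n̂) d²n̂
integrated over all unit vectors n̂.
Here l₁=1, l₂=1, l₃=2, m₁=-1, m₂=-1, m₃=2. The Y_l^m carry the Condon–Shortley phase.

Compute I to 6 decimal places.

0.309019

m-sum 0 ✓  L=4 even ✓  0≤2≤2 ✓
Π(2lᵢ+1) = 3×3×5 = 45
triangle coeff Δ(1,1,2) = 1/30
Σ_t [0,0]: t=0:+1/1 = 1/1
(3j)²=2/15 [(1 1 2; 0 0 0)], sign=+1
Σ_t [0,0]: t=0:+1/4 = 1/4
(3j)²=1/5 [(1 1 2; -1 -1 2)], sign=+1
⇒ 4πI² = 6/5
I = (+1)√(6/5/(4π)) = 0.30901936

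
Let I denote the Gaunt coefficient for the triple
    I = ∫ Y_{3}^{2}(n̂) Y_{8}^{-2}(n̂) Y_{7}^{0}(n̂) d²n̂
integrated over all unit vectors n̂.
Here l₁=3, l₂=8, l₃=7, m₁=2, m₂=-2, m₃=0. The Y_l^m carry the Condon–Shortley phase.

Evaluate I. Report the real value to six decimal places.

-0.091974

m-sum 0 ✓  L=18 even ✓  5≤7≤11 ✓
Π(2lᵢ+1) = 7×17×15 = 1785
triangle coeff Δ(3,8,7) = 1/5290740
Σ_t [1,3]: t=1:−1/7257600 t=2:+1/2073600 t=3:−1/7257600 = 1/4838400
(3j)²=252/20995 [(3 8 7; 0 0 0)], sign=-1
Σ_t [0,1]: t=0:+1/12441600 t=1:−1/7257600 = -1/17418240
(3j)²=125/25194 [(3 8 7; 2 -2 0)], sign=+1
⇒ 4πI² = 110250/1037153
I = (-1)√(110250/1037153/(4π)) = -0.09197355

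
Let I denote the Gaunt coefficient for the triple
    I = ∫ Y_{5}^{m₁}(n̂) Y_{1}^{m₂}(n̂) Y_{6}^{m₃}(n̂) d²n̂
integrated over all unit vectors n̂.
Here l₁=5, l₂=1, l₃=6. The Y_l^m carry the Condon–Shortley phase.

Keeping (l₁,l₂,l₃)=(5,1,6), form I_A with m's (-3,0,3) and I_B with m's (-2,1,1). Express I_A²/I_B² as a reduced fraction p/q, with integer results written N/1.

27/10

Same 5,1,6: normalisation and zero-m 3j drop out of the ratio.
A: Δ: 0! 10! 2! / 13! → 1/858; sum: t=0:+1/80640 = 1/80640; 3j²(5 1 6; -3 0 3) = Δ·Π!·Σ² = 9/286  (sign -1)
B: Δ: 0! 10! 2! / 13! → 1/858; sum: t=0:+1/60480 = 1/60480; 3j²(5 1 6; -2 1 1) = Δ·Π!·Σ² = 5/429  (sign -1)
I_A²/I_B² = (9/286)/(5/429) = 27/10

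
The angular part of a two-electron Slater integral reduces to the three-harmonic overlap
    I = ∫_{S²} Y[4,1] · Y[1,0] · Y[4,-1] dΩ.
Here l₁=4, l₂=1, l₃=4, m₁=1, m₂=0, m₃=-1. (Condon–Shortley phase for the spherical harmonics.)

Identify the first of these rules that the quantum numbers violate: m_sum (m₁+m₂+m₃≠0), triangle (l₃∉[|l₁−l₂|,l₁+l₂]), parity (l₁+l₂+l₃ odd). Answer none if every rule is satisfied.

Σmᵢ = 0  ✓
l₃∈[|l₁−l₂|,l₁+l₂]=[3,5], have l₃=4  ✓
Σlᵢ = 9 ⇒ odd  ✗

parity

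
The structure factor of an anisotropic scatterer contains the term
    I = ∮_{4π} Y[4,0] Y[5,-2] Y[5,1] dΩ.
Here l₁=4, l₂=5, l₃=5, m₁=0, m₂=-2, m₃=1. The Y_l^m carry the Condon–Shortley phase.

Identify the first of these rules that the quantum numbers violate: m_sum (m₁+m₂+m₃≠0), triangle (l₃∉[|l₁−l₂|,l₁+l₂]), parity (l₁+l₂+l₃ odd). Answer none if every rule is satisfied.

m_sum

m₁+m₂+m₃ = 0 − 2 + 1 = -1  ✗
triangle: |4−5|=1 ≤ l₃=5 ≤ 4+5=9
parity: l₁+l₂+l₃ = 14 is even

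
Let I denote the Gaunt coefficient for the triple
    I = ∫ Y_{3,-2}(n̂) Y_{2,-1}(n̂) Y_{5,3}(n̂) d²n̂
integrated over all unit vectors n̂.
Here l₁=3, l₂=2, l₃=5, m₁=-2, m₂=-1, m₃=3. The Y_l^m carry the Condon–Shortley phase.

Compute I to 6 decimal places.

-0.253584

Rules hold: Σm=0, L=10 even, 1≤5≤5.
N = 7·5·11 = 385
Δ = 0!·6!·4!/11! = 1/2310
Racah Σ t=0..0: t=0:+1/144 = 1/144
⇒ 3j(3 2 5; 0 0 0)² = 10/231, sgn -1
Racah Σ t=0..0: t=0:+1/720 = 1/720
⇒ 3j(3 2 5; -2 -1 3)² = 8/165, sgn +1
4πI² = N·(3j₀)²·(3jₘ)² = 80/99
I = -1·√(0.808081/4π) = -0.25358436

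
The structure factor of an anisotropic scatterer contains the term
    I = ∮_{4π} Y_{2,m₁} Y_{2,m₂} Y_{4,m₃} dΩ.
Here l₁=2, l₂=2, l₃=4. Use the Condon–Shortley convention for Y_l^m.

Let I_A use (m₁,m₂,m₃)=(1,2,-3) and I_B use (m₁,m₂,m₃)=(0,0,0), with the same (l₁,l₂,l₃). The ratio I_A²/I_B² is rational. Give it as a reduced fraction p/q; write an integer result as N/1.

35/36

l's match ⇒ only the (l;m) 3-j factors differ between A and B.
A: triangle coeff Δ(2,2,4) = 1/630; Σ_t [0,0]: t=0:+1/144 = 1/144; (3j)²=1/18 [(2 2 4; 1 2 -3)], sign=-1
B: triangle coeff Δ(2,2,4) = 1/630; Σ_t [0,0]: t=0:+1/16 = 1/16; (3j)²=2/35 [(2 2 4; 0 0 0)], sign=+1
I_A²/I_B² = (1/18)/(2/35) = 35/36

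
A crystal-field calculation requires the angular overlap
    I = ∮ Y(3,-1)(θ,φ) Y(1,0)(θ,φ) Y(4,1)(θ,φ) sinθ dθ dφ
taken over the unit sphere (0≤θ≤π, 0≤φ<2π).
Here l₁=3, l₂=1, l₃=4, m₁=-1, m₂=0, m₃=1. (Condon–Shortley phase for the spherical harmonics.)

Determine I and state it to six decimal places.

-0.238414

Rules hold: Σm=0, L=8 even, 2≤4≤4.
N = 7·3·9 = 189
Δ = 0!·6!·2!/9! = 1/252
Racah Σ t=0..0: t=0:+1/36 = 1/36
⇒ 3j(3 1 4; 0 0 0)² = 4/63, sgn +1
Racah Σ t=0..0: t=0:+1/48 = 1/48
⇒ 3j(3 1 4; -1 0 1)² = 5/84, sgn -1
4πI² = N·(3j₀)²·(3jₘ)² = 5/7
I = -1·√(0.714286/4π) = -0.23841361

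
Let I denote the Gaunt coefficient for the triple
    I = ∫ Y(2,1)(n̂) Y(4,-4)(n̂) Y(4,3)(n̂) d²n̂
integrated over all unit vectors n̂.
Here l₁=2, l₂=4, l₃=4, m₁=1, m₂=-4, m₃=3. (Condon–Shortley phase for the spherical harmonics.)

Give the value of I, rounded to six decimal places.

m-sum 0 ✓  L=10 even ✓  2≤4≤6 ✓
Π(2lᵢ+1) = 5×9×9 = 405
triangle coeff Δ(2,4,4) = 1/13860
Σ_t [0,2]: t=0:+1/192 t=1:−1/36 t=2:+1/192 = -5/288
(3j)²=20/693 [(2 4 4; 0 0 0)], sign=-1
Σ_t [0,0]: t=0:+1/1440 = 1/1440
(3j)²=7/165 [(2 4 4; 1 -4 3)], sign=-1
⇒ 4πI² = 60/121
I = (+1)√(60/121/(4π)) = 0.19864517

0.198645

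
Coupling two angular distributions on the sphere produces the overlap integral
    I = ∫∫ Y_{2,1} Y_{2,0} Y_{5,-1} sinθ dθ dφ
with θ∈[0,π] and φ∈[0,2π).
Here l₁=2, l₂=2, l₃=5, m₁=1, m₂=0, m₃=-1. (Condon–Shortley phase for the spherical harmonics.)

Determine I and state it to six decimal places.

|2−2|≤5≤2+2 violated ⇒ I = 0

0.000000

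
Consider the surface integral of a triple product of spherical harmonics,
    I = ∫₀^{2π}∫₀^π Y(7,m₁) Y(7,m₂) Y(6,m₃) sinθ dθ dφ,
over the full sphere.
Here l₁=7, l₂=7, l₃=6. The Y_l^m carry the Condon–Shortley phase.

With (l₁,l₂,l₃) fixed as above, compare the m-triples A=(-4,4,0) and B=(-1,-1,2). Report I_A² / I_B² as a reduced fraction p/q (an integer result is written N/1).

Same 7,7,6: normalisation and zero-m 3j drop out of the ratio.
A: Δ: 8! 6! 6! / 21! → 1/2444321880; sum: t=5:−1/373248000 t=6:+1/20736000 t=7:−1/11612160 t=8:+1/52254720 = -1/46656000; 3j²(7 7 6; -4 4 0) = Δ·Π!·Σ² = 352/62985  (sign -1)
B: Δ: 8! 6! 6! / 21! → 1/2444321880; sum: t=2:+1/49766400 t=3:−1/3110400 t=4:+1/1327104 t=5:−1/3110400 t=6:+1/49766400 = 1/6635520; 3j²(7 7 6; -1 -1 2) = Δ·Π!·Σ² = 350/46189  (sign +1)
I_A²/I_B² = (352/62985)/(350/46189) = 1936/2625

1936/2625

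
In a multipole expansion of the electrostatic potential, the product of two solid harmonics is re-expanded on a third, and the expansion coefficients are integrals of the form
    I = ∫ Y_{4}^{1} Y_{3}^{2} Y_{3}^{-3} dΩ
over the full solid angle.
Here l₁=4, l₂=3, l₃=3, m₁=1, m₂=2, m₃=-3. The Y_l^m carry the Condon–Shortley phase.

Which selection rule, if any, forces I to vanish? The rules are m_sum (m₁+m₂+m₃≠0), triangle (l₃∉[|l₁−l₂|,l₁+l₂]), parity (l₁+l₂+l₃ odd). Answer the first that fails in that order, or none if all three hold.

none

azimuthal sum: 1 + 2 − 3 = 0  ✓
1 ≤ 3 ≤ 7 (triangle on l)  ✓
L = 4 + 3 + 3 = 10 (even)  ✓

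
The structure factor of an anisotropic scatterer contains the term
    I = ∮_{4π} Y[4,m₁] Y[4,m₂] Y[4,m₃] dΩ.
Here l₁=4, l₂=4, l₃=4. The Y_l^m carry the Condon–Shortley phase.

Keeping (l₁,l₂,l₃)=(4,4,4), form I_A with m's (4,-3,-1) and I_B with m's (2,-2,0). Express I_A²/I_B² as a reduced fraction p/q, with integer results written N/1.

l's match ⇒ only the (l;m) 3-j factors differ between A and B.
A: triangle coeff Δ(4,4,4) = 1/450450; Σ_t [0,0]: t=0:+1/3456 = 1/3456; (3j)²=35/1287 [(4 4 4; 4 -3 -1)], sign=-1
B: triangle coeff Δ(4,4,4) = 1/450450; Σ_t [0,2]: t=0:+1/384 t=1:−1/216 t=2:+1/2304 = -11/6912; (3j)²=11/1638 [(4 4 4; 2 -2 0)], sign=-1
I_A²/I_B² = (35/1287)/(11/1638) = 490/121

490/121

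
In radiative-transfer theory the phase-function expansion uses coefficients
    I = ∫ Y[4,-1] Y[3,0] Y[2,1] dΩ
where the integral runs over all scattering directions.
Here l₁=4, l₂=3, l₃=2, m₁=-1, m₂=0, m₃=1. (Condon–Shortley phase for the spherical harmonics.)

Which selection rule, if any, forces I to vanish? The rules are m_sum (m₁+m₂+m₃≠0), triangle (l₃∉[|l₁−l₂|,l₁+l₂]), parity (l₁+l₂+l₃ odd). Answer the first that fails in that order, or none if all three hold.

m₁+m₂+m₃ = -1 + 0 + 1 = 0  ✓
triangle: |4−3|=1 ≤ l₃=2 ≤ 4+3=7  ✓
parity: l₁+l₂+l₃ = 9 is odd  ✗

parity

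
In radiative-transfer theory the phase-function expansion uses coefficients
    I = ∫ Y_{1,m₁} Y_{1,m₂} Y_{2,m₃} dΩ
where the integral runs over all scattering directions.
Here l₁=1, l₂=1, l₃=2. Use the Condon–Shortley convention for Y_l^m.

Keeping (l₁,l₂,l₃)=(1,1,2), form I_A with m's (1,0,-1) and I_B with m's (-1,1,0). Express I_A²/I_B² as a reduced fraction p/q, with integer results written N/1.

Same 1,1,2: normalisation and zero-m 3j drop out of the ratio.
A: Δ: 0! 2! 2! / 5! → 1/30; sum: t=0:+1/2 = 1/2; 3j²(1 1 2; 1 0 -1) = Δ·Π!·Σ² = 1/10  (sign -1)
B: Δ: 0! 2! 2! / 5! → 1/30; sum: t=0:+1/4 = 1/4; 3j²(1 1 2; -1 1 0) = Δ·Π!·Σ² = 1/30  (sign +1)
I_A²/I_B² = (1/10)/(1/30) = 3/1

3/1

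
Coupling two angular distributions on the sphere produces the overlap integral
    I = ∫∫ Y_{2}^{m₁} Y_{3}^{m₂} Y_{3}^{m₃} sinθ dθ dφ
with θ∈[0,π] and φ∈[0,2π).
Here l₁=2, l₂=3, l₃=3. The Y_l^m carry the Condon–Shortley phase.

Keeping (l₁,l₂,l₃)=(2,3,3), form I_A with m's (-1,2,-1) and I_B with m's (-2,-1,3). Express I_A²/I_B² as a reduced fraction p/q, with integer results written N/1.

3/2

l's match ⇒ only the (l;m) 3-j factors differ between A and B.
A: triangle coeff Δ(2,3,3) = 1/3780; Σ_t [1,2]: t=1:−1/48 t=2:+1/12 = 1/16; (3j)²=1/28 [(2 3 3; -1 2 -1)], sign=+1
B: triangle coeff Δ(2,3,3) = 1/3780; Σ_t [2,2]: t=2:+1/96 = 1/96; (3j)²=1/42 [(2 3 3; -2 -1 3)], sign=+1
I_A²/I_B² = (1/28)/(1/42) = 3/2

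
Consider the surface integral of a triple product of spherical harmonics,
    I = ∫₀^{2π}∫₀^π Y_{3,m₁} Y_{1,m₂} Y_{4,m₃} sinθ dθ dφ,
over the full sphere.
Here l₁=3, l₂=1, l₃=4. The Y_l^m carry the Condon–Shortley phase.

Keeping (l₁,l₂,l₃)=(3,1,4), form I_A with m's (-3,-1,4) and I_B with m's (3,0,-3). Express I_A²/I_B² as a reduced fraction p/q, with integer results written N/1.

4/1

Shared (l₁,l₂,l₃)=(3,1,4): N and (l;000)² cancel in I_A²/I_B².
A: Δ = 0!·6!·2!/9! = 1/252; Racah Σ t=0..0: t=0:+1/1440 = 1/1440; ⇒ 3j(3 1 4; -3 -1 4)² = 1/9, sgn +1
B: Δ = 0!·6!·2!/9! = 1/252; Racah Σ t=0..0: t=0:+1/720 = 1/720; ⇒ 3j(3 1 4; 3 0 -3)² = 1/36, sgn -1
I_A²/I_B² = (1/9)/(1/36) = 4/1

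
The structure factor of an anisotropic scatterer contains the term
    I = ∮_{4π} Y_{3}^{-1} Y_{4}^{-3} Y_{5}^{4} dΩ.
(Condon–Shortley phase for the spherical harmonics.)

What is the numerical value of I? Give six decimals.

0.042401

Checks pass: Σm=0; 12 even; l₃=5∈[1,7].
(2·3+1)(2·4+1)(2·5+1) = 693
Δ: 2! 4! 6! / 13! → 1/180180
sum: t=0:+1/576 t=1:−1/144 t=2:+1/576 = -1/288
3j²(3 4 5; 0 0 0) = Δ·Π!·Σ² = 20/1001  (sign +1)
sum: t=0:+1/5760 t=1:−1/4320 = -1/17280
3j²(3 4 5; -1 -3 4) = Δ·Π!·Σ² = 7/4290  (sign +1)
combine: 4πI² = 693·20/1001·7/4290 = 42/1859
take √, sign +1: I = 0.04240138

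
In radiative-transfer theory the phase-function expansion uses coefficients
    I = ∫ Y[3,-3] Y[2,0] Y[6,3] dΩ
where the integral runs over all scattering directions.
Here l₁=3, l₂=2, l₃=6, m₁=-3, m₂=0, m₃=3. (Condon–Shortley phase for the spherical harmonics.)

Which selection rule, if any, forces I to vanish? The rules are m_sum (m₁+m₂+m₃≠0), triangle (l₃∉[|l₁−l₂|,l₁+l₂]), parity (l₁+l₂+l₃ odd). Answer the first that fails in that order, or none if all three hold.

triangle

azimuthal sum: -3 + 0 + 3 = 0  ✓
1 ≤ 6 ≤ 5 (triangle on l)  ✗
L = 3 + 2 + 6 = 11 (odd)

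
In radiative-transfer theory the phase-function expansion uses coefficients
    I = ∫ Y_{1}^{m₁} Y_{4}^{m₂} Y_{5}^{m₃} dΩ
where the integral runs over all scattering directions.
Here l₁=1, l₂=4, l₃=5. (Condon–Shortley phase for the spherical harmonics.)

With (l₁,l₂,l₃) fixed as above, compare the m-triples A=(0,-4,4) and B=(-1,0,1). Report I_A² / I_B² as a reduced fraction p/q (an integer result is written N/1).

Shared (l₁,l₂,l₃)=(1,4,5): N and (l;000)² cancel in I_A²/I_B².
A: Δ = 0!·2!·8!/11! = 1/495; Racah Σ t=0..0: t=0:+1/40320 = 1/40320; ⇒ 3j(1 4 5; 0 -4 4)² = 1/55, sgn -1
B: Δ = 0!·2!·8!/11! = 1/495; Racah Σ t=0..0: t=0:+1/1152 = 1/1152; ⇒ 3j(1 4 5; -1 0 1)² = 1/33, sgn +1
I_A²/I_B² = (1/55)/(1/33) = 3/5

3/5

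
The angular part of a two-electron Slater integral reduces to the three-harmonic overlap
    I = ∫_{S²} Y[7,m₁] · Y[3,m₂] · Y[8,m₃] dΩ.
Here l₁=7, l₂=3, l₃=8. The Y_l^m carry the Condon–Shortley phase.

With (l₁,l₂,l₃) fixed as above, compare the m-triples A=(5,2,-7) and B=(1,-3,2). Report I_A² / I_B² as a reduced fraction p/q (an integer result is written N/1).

l's match ⇒ only the (l;m) 3-j factors differ between A and B.
A: triangle coeff Δ(7,3,8) = 1/5290740; Σ_t [1,2]: t=1:−1/958003200 t=2:+1/5748019200 = -1/1149603840; (3j)²=125/5814 [(7 3 8; 5 2 -7)], sign=+1
B: triangle coeff Δ(7,3,8) = 1/5290740; Σ_t [0,0]: t=0:+1/24883200 = 1/24883200; (3j)²=70/4199 [(7 3 8; 1 -3 2)], sign=+1
I_A²/I_B² = (125/5814)/(70/4199) = 325/252

325/252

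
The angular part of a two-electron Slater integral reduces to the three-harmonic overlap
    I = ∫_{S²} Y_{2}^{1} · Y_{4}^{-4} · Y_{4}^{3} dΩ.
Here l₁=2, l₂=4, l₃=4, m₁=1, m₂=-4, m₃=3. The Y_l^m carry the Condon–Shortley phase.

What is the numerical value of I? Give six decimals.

Rules hold: Σm=0, L=10 even, 2≤4≤6.
N = 5·9·9 = 405
Δ = 2!·2!·6!/11! = 1/13860
Racah Σ t=0..2: t=0:+1/192 t=1:−1/36 t=2:+1/192 = -5/288
⇒ 3j(2 4 4; 0 0 0)² = 20/693, sgn -1
Racah Σ t=0..0: t=0:+1/1440 = 1/1440
⇒ 3j(2 4 4; 1 -4 3)² = 7/165, sgn -1
4πI² = N·(3j₀)²·(3jₘ)² = 60/121
I = +1·√(0.495868/4π) = 0.19864517

0.198645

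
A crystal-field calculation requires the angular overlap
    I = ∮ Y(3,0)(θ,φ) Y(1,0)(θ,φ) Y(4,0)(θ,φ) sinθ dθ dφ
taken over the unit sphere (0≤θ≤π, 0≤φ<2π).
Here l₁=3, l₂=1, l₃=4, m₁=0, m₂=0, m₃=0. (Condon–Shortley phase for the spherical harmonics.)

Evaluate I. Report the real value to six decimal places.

m-sum 0 ✓  L=8 even ✓  2≤4≤4 ✓
Π(2lᵢ+1) = 7×3×9 = 189
triangle coeff Δ(3,1,4) = 1/252
Σ_t [0,0]: t=0:+1/36 = 1/36
(3j)²=4/63 [(3 1 4; 0 0 0)], sign=+1
(m-triple is (0,0,0) — same symbol as above.)
⇒ 4πI² = 16/21
I = (+1)√(16/21/(4π)) = 0.24623252

0.246233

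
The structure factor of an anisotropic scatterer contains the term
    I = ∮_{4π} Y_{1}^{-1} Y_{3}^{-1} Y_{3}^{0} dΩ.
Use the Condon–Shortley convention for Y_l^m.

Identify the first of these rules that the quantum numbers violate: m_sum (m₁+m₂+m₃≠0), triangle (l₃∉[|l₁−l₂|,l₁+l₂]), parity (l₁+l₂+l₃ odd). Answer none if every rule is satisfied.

Σmᵢ = -2  ✗
l₃∈[|l₁−l₂|,l₁+l₂]=[2,4], have l₃=3
Σlᵢ = 7 ⇒ odd

m_sum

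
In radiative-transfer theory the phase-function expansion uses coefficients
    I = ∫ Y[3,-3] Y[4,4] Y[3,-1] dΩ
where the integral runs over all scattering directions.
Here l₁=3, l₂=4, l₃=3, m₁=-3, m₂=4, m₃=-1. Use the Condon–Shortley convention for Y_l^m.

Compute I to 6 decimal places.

-0.166198

Checks pass: Σm=0; 10 even; l₃=3∈[1,7].
(2·3+1)(2·4+1)(2·3+1) = 441
Δ: 4! 2! 4! / 11! → 1/34650
sum: t=1:−1/72 t=2:+1/16 t=3:−1/72 = 5/144
3j²(3 4 3; 0 0 0) = Δ·Π!·Σ² = 2/77  (sign -1)
sum: t=4:+1/1152 = 1/1152
3j²(3 4 3; -3 4 -1) = Δ·Π!·Σ² = 1/33  (sign +1)
combine: 4πI² = 441·2/77·1/33 = 42/121
take √, sign -1: I = -0.16619847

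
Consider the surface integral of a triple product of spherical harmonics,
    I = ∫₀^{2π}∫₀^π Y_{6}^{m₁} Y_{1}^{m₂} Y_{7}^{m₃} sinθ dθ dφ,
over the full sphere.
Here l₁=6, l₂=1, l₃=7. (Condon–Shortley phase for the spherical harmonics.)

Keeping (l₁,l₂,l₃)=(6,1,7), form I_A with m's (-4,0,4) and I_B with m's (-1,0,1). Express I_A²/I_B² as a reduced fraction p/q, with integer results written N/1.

11/16

Same 6,1,7: normalisation and zero-m 3j drop out of the ratio.
A: Δ: 0! 12! 2! / 15! → 1/1365; sum: t=0:+1/7257600 = 1/7257600; 3j²(6 1 7; -4 0 4) = Δ·Π!·Σ² = 11/455  (sign -1)
B: Δ: 0! 12! 2! / 15! → 1/1365; sum: t=0:+1/604800 = 1/604800; 3j²(6 1 7; -1 0 1) = Δ·Π!·Σ² = 16/455  (sign +1)
I_A²/I_B² = (11/455)/(16/455) = 11/16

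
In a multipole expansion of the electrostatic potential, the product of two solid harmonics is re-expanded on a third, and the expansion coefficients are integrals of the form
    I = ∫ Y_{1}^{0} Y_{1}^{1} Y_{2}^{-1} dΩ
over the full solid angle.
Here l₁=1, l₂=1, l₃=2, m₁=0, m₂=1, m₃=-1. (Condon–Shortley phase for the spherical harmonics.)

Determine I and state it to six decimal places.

Checks pass: Σm=0; 4 even; l₃=2∈[0,2].
(2·1+1)(2·1+1)(2·2+1) = 45
Δ: 0! 2! 2! / 5! → 1/30
sum: t=0:+1/1 = 1/1
3j²(1 1 2; 0 0 0) = Δ·Π!·Σ² = 2/15  (sign +1)
sum: t=0:+1/2 = 1/2
3j²(1 1 2; 0 1 -1) = Δ·Π!·Σ² = 1/10  (sign -1)
combine: 4πI² = 45·2/15·1/10 = 3/5
take √, sign -1: I = -0.21850969

-0.218510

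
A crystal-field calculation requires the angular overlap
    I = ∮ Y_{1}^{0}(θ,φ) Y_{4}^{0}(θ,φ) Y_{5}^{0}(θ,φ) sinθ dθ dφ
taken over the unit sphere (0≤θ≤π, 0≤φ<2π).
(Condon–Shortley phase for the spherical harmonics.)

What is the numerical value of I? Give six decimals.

m-sum 0 ✓  L=10 even ✓  3≤5≤5 ✓
Π(2lᵢ+1) = 3×9×11 = 297
triangle coeff Δ(1,4,5) = 1/495
Σ_t [0,0]: t=0:+1/576 = 1/576
(3j)²=5/99 [(1 4 5; 0 0 0)], sign=-1
(m-triple is (0,0,0) — same symbol as above.)
⇒ 4πI² = 25/33
I = (+1)√(25/33/(4π)) = 0.24553200

0.245532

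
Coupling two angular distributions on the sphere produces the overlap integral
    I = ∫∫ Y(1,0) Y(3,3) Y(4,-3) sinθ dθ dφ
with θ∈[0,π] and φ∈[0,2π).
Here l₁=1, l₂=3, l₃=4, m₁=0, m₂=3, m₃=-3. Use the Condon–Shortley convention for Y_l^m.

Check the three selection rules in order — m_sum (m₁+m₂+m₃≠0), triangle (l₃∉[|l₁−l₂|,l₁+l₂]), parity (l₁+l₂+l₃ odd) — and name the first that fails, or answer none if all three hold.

none

azimuthal sum: 0 + 3 − 3 = 0  ✓
2 ≤ 4 ≤ 4 (triangle on l)  ✓
L = 1 + 3 + 4 = 8 (even)  ✓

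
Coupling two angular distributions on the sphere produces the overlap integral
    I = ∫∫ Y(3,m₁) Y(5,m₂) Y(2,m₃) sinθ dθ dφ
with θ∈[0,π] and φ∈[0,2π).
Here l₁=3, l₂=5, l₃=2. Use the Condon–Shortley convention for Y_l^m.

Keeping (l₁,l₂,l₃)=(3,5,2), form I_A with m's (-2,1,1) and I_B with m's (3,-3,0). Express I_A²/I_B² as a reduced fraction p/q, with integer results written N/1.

6/7

l's match ⇒ only the (l;m) 3-j factors differ between A and B.
A: triangle coeff Δ(3,5,2) = 1/2310; Σ_t [5,5]: t=5:−1/720 = -1/720; (3j)²=4/385 [(3 5 2; -2 1 1)], sign=+1
B: triangle coeff Δ(3,5,2) = 1/2310; Σ_t [0,0]: t=0:+1/2880 = 1/2880; (3j)²=2/165 [(3 5 2; 3 -3 0)], sign=+1
I_A²/I_B² = (4/385)/(2/165) = 6/7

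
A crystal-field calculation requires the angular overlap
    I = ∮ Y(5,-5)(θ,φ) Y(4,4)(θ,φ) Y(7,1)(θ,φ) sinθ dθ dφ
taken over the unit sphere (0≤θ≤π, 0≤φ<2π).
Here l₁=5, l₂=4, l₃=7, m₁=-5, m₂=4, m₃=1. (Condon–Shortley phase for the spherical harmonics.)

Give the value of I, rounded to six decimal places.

m-sum 0 ✓  L=16 even ✓  1≤7≤9 ✓
Π(2lᵢ+1) = 11×9×15 = 1485
triangle coeff Δ(5,4,7) = 1/6126120
Σ_t [0,2]: t=0:+1/69120 t=1:−1/20736 t=2:+1/69120 = -1/51840
(3j)²=280/21879 [(5 4 7; 0 0 0)], sign=+1
Σ_t [2,2]: t=2:+1/58060800 = 1/58060800
(3j)²=1/4862 [(5 4 7; -5 4 1)], sign=+1
⇒ 4πI² = 2100/537251
I = (+1)√(2100/537251/(4π)) = 0.01763665

0.017637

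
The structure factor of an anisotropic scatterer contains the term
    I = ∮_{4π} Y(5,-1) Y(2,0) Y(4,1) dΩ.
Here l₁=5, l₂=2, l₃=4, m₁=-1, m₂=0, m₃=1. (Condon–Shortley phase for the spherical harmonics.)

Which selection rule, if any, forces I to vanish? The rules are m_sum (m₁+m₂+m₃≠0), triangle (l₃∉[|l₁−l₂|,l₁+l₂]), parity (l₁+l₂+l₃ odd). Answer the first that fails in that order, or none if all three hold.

Σmᵢ = 0  ✓
l₃∈[|l₁−l₂|,l₁+l₂]=[3,7], have l₃=4  ✓
Σlᵢ = 11 ⇒ odd  ✗

parity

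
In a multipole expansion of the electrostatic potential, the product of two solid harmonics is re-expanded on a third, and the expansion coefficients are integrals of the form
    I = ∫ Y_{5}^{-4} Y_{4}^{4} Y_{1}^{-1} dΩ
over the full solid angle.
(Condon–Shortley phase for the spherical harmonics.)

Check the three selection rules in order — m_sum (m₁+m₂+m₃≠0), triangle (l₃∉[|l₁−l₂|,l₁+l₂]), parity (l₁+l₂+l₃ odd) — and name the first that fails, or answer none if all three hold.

m_sum

azimuthal sum: -4 + 4 − 1 = -1  ✗
1 ≤ 1 ≤ 9 (triangle on l)
L = 5 + 4 + 1 = 10 (even)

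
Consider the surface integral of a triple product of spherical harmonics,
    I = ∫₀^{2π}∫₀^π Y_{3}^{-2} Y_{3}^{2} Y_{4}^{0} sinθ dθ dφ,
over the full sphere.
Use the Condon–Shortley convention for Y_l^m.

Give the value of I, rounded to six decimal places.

-0.179515

m-sum 0 ✓  L=10 even ✓  0≤4≤6 ✓
Π(2lᵢ+1) = 7×7×9 = 441
triangle coeff Δ(3,3,4) = 1/34650
Σ_t [0,2]: t=0:+1/72 t=1:−1/16 t=2:+1/72 = -5/144
(3j)²=2/77 [(3 3 4; 0 0 0)], sign=-1
Σ_t [1,2]: t=1:−1/576 t=2:+1/72 = 7/576
(3j)²=7/198 [(3 3 4; -2 2 0)], sign=+1
⇒ 4πI² = 49/121
I = (-1)√(49/121/(4π)) = -0.17951487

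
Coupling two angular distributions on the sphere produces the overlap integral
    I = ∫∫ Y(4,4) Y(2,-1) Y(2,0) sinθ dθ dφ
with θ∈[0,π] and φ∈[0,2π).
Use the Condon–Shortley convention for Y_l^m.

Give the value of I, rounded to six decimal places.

m-sum = 4 − 1 + 0 = 3 ≠ 0 ⇒ I = 0

0.000000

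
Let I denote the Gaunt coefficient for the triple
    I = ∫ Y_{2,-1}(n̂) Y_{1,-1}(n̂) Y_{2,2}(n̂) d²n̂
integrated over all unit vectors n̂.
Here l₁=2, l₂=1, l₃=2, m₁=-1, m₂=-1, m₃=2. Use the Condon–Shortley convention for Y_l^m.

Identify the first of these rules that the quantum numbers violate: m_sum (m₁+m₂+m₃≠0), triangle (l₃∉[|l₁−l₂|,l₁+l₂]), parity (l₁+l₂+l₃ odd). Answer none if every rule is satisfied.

parity

m₁+m₂+m₃ = -1 − 1 + 2 = 0  ✓
triangle: |2−1|=1 ≤ l₃=2 ≤ 2+1=3  ✓
parity: l₁+l₂+l₃ = 5 is odd  ✗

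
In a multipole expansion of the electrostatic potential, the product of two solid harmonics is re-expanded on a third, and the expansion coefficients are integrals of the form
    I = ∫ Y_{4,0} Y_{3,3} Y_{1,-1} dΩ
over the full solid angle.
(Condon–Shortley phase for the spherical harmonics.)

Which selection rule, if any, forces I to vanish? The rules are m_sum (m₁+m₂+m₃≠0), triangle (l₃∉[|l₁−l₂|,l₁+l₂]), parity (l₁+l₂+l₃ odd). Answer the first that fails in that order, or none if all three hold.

m_sum

m₁+m₂+m₃ = 0 + 3 − 1 = 2  ✗
triangle: |4−3|=1 ≤ l₃=1 ≤ 4+3=7
parity: l₁+l₂+l₃ = 8 is even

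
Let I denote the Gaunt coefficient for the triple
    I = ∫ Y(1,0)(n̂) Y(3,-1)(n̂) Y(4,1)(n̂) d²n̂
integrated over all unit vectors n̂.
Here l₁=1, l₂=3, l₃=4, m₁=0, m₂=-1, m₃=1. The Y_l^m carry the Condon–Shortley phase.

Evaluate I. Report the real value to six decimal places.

-0.238414

m-sum 0 ✓  L=8 even ✓  2≤4≤4 ✓
Π(2lᵢ+1) = 3×7×9 = 189
triangle coeff Δ(1,3,4) = 1/252
Σ_t [0,0]: t=0:+1/36 = 1/36
(3j)²=4/63 [(1 3 4; 0 0 0)], sign=+1
Σ_t [0,0]: t=0:+1/48 = 1/48
(3j)²=5/84 [(1 3 4; 0 -1 1)], sign=-1
⇒ 4πI² = 5/7
I = (-1)√(5/7/(4π)) = -0.23841361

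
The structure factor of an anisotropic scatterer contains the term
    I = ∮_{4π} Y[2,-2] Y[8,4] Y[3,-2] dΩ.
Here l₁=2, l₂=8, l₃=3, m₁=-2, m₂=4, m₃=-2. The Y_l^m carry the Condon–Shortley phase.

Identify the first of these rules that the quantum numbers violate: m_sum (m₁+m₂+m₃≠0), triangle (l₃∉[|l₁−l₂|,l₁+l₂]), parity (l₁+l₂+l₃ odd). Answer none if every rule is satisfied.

triangle

azimuthal sum: -2 + 4 − 2 = 0  ✓
6 ≤ 3 ≤ 10 (triangle on l)  ✗
L = 2 + 8 + 3 = 13 (odd)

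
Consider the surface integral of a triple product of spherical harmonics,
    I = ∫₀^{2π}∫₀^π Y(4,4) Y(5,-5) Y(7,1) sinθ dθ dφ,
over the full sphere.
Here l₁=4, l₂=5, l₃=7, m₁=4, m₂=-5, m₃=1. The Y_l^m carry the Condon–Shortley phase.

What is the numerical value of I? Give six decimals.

Checks pass: Σm=0; 16 even; l₃=7∈[1,9].
(2·4+1)(2·5+1)(2·7+1) = 1485
Δ: 2! 6! 8! / 17! → 1/6126120
sum: t=0:+1/69120 t=1:−1/20736 t=2:+1/69120 = -1/51840
3j²(4 5 7; 0 0 0) = Δ·Π!·Σ² = 280/21879  (sign +1)
sum: t=0:+1/58060800 = 1/58060800
3j²(4 5 7; 4 -5 1) = Δ·Π!·Σ² = 1/4862  (sign +1)
combine: 4πI² = 1485·280/21879·1/4862 = 2100/537251
take √, sign +1: I = 0.01763665

0.017637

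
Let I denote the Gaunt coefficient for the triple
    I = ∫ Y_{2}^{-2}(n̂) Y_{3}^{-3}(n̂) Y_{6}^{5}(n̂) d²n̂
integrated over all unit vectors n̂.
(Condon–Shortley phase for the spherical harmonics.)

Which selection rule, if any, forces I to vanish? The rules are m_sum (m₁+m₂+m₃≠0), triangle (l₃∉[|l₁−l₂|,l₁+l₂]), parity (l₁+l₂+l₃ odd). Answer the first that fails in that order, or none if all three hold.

triangle

m₁+m₂+m₃ = -2 − 3 + 5 = 0  ✓
triangle: |2−3|=1 ≤ l₃=6 ≤ 2+3=5  ✗
parity: l₁+l₂+l₃ = 11 is odd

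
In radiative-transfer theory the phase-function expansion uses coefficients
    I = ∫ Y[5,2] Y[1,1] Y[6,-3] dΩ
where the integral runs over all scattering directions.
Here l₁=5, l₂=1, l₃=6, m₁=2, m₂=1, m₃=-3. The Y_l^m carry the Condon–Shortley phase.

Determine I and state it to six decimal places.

-0.245154

m-sum 0 ✓  L=12 even ✓  4≤6≤6 ✓
Π(2lᵢ+1) = 11×3×13 = 429
triangle coeff Δ(5,1,6) = 1/858
Σ_t [0,0]: t=0:+1/14400 = 1/14400
(3j)²=6/143 [(5 1 6; 0 0 0)], sign=+1
Σ_t [0,0]: t=0:+1/60480 = 1/60480
(3j)²=6/143 [(5 1 6; 2 1 -3)], sign=-1
⇒ 4πI² = 108/143
I = (-1)√(108/143/(4π)) = -0.24515397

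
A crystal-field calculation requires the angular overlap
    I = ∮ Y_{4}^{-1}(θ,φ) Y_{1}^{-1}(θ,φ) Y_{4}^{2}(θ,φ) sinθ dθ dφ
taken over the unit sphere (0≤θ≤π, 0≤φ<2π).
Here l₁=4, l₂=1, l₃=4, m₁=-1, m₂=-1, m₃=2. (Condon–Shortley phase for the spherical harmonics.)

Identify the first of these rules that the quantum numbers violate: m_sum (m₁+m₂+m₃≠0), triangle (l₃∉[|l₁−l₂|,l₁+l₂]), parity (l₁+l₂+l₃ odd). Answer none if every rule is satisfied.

parity

azimuthal sum: -1 − 1 + 2 = 0  ✓
3 ≤ 4 ≤ 5 (triangle on l)  ✓
L = 4 + 1 + 4 = 9 (odd)  ✗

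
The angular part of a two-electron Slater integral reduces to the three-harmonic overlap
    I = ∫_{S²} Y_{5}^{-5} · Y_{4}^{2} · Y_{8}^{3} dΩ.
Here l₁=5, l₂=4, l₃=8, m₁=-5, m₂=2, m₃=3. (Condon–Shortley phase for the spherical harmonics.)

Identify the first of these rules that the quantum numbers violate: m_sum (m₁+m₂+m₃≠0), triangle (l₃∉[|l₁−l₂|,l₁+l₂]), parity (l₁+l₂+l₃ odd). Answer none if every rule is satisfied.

azimuthal sum: -5 + 2 + 3 = 0  ✓
1 ≤ 8 ≤ 9 (triangle on l)  ✓
L = 5 + 4 + 8 = 17 (odd)  ✗

parity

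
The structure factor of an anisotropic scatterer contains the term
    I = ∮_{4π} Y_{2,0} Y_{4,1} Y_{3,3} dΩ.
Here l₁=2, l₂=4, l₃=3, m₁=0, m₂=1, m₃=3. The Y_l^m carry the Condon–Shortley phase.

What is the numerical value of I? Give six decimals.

0.000000

Σmᵢ = 4 ≠ 0, so the φ-integral vanishes; I = 0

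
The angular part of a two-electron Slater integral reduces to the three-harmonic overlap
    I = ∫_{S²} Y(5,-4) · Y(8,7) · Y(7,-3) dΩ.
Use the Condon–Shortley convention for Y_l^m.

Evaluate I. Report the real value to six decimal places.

Checks pass: Σm=0; 20 even; l₃=7∈[3,13].
(2·5+1)(2·8+1)(2·7+1) = 2805
Δ: 6! 4! 10! / 21! → 1/814773960
sum: t=1:−1/87091200 t=2:+1/4976640 t=3:−1/2073600 t=4:+1/4976640 t=5:−1/87091200 = -1/9676800
3j²(5 8 7; 0 0 0) = Δ·Π!·Σ² = 360/46189  (sign +1)
sum: t=5:−1/10450944000 t=6:+1/1567641600 = 17/31352832000
3j²(5 8 7; -4 7 -3) = Δ·Π!·Σ² = 17/1140  (sign +1)
combine: 4πI² = 2805·360/46189·17/1140 = 1530/4693
take √, sign +1: I = 0.16107031

0.161070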